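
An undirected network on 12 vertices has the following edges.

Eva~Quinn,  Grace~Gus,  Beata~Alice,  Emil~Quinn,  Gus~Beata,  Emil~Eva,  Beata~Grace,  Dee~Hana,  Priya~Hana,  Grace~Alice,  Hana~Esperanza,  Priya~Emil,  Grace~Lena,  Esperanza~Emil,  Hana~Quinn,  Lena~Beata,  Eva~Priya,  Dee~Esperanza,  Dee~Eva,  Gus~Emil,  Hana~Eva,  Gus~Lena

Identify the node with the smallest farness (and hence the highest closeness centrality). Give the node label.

Emil

Farness (sum of distances to all others) for each node — Alice:35, Beata:26, Dee:29, Emil:18, Esperanza:24, Eva:22, Grace:26, Gus:20, Hana:27, Lena:27, Priya:24, Quinn:24.
The smallest farness is 18, for Emil, so Emil has the highest closeness.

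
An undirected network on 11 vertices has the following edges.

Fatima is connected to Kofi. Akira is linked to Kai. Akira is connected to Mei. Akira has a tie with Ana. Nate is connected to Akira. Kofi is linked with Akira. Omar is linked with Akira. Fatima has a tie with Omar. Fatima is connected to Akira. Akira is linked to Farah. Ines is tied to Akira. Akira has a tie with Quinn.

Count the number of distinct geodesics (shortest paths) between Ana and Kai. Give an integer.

1

The shortest distance is 2, and the only length-2 path is Ana–Akira–Kai. So there is exactly 1 shortest path.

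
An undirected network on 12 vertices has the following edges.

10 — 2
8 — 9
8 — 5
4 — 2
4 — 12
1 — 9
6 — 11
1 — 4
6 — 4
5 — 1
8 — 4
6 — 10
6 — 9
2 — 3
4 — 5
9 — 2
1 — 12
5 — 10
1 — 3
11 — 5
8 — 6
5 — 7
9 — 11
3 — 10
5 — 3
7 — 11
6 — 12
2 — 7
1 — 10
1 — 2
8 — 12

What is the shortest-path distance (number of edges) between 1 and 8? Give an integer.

One shortest route is 1 – 9 – 8, which uses 2 edges, and 1 and 8 are not directly tied, so nothing shorter exists. So d(1,8) = 2.

2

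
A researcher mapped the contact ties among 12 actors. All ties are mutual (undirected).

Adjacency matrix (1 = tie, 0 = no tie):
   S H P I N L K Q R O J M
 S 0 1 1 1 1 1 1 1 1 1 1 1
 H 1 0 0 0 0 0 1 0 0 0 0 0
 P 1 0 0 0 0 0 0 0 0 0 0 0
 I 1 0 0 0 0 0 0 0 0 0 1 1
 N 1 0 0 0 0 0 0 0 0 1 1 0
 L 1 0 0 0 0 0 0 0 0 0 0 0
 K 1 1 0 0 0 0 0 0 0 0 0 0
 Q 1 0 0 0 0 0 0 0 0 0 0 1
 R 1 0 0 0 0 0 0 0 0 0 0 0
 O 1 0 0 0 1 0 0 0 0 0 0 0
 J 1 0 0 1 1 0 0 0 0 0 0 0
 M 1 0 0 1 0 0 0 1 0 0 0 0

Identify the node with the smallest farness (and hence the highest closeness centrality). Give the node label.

S

Farness (sum of distances to all others) for each node — H:20, I:19, J:19, K:20, L:21, M:19, N:19, O:20, P:21, Q:20, R:21, S:11.
The smallest farness is 11, for S, so S has the highest closeness.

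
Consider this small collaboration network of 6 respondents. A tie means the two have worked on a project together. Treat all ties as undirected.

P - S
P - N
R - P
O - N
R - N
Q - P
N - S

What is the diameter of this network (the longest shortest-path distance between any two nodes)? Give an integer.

Eccentricity of each node (its greatest distance to any other): N:2, O:3, P:2, Q:3, R:2, S:2.
The maximum eccentricity is 3, realized for instance by the pair O–Q via O – N – P – Q. So the diameter is 3.

3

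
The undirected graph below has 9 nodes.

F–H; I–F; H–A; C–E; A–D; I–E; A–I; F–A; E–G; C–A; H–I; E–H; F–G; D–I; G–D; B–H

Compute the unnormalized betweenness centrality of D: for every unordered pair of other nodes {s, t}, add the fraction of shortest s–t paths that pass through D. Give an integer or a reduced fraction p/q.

Pairs whose geodesics pass through D — I–G: 1/3; A–G: 1/2.
All other pairs contribute 0.
Summing the contributions gives betweenness(D) = 5/6.

5/6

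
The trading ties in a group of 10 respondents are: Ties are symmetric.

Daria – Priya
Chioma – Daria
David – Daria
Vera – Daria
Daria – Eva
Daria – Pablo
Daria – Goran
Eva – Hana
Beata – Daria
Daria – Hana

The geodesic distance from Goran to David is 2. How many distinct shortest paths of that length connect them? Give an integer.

1

The shortest distance is 2, and the only length-2 path is Goran–Daria–David. So there is exactly 1 shortest path.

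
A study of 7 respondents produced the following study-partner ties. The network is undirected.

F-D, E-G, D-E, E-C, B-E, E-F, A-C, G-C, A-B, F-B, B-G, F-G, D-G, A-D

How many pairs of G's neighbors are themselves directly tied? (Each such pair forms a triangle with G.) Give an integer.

6

G's neighbors: B, C, D, E, and F.
Neighbor pairs that are themselves tied: G–B–E; G–B–F; G–C–E; G–D–E; G–D–F; G–E–F. Each forms one triangle with G, for 6 in total.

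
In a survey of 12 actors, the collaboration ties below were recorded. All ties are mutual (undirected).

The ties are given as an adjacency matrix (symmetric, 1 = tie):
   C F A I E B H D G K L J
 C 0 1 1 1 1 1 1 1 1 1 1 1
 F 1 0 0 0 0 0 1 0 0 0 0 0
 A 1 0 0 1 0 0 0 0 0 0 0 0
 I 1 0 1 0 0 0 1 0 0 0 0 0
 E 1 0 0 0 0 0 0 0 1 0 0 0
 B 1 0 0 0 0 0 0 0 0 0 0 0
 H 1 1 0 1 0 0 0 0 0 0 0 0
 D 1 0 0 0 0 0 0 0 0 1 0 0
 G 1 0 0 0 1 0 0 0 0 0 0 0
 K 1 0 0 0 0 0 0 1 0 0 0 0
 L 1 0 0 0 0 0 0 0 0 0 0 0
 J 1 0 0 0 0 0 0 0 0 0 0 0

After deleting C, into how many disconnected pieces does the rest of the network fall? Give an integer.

Without C, the remaining ties split the others into: {A, F, H, I}; {E, G}; {B}; {D, K}; {L}; {J}.
That's 6 separate components.

6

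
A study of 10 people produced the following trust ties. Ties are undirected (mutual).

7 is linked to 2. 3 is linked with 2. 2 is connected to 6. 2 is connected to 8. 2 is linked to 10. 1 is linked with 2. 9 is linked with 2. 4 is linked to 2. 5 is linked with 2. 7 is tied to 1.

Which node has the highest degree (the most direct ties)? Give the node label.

2

Degrees — 1:2, 2:9, 3:1, 4:1, 5:1, 6:1, 7:2, 8:1, 9:1, 10:1.
The maximum is 9, attained only by 2.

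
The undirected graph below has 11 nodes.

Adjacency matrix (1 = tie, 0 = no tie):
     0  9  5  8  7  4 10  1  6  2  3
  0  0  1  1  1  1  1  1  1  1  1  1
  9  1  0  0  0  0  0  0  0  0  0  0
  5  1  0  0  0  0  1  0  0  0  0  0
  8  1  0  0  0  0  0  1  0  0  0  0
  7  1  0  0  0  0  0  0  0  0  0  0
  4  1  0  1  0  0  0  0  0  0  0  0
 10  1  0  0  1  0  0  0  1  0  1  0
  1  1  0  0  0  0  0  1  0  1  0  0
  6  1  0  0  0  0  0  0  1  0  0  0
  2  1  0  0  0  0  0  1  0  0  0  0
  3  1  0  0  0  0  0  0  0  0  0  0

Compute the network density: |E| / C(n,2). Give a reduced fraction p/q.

3/11

There are 15 edges and 11 nodes, so the maximum possible is C(11,2) = 55.
Density = 15/55 = 3/11.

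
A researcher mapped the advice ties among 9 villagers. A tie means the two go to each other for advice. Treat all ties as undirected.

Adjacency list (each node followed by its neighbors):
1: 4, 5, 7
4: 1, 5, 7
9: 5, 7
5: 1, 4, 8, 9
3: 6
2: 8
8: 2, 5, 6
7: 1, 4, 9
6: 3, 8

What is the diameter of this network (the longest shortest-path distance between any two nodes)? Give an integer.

5

Eccentricity of each node (its greatest distance to any other): 1:4, 2:4, 3:5, 4:4, 5:3, 6:4, 7:5, 8:3, 9:4.
The maximum eccentricity is 5, realized for instance by the pair 7–3 via 7 – 9 – 5 – 8 – 6 – 3. So the diameter is 5.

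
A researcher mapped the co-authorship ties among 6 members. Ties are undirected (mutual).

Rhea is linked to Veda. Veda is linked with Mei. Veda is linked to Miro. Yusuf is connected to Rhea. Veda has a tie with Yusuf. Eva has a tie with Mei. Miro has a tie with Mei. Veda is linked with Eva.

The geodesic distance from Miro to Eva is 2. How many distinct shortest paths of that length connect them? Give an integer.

The shortest distance is 2. The length-2 paths are: Miro–Veda–Eva; Miro–Mei–Eva.
That gives 2 distinct shortest paths.

2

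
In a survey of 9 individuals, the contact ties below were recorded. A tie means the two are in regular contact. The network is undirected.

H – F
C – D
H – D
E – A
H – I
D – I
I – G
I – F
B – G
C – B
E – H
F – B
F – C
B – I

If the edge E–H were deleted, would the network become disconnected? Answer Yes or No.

Yes

Without the E–H edge there is no alternate route between E and H, so the network disconnects. It is a bridge.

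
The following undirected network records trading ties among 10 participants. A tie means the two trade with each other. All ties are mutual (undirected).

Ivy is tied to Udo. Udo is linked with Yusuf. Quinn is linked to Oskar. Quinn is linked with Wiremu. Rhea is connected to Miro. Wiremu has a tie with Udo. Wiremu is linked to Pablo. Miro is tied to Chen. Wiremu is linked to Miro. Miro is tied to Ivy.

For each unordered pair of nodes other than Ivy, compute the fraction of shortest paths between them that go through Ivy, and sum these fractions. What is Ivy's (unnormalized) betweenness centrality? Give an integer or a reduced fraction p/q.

3

Pairs whose geodesics pass through Ivy — Rhea–Udo: 1/2; Rhea–Yusuf: 1/2; Udo–Chen: 1/2; Udo–Miro: 1/2; Yusuf–Chen: 1/2; Yusuf–Miro: 1/2.
All other pairs contribute 0.
Summing the contributions gives betweenness(Ivy) = 3.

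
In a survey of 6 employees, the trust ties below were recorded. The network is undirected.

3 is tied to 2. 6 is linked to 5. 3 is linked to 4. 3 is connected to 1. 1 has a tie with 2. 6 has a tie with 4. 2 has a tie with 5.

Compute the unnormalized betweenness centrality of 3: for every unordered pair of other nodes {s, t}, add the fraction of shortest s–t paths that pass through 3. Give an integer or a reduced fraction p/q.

5/2

Pairs whose geodesics pass through 3 — 4–2: 1; 4–1: 1; 6–1: 1/2.
All other pairs contribute 0.
Summing the contributions gives betweenness(3) = 5/2.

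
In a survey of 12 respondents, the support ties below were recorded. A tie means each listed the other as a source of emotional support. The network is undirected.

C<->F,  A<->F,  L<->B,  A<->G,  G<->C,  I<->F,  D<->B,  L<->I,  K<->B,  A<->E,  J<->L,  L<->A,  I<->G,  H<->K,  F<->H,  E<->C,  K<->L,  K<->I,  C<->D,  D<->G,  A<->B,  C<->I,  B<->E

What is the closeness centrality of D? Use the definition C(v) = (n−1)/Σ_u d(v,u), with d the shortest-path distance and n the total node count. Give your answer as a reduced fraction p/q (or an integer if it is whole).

Distances from D: A:2, B:1, C:1, E:2, F:2, G:1, H:3, I:2, J:3, K:2, L:2. Sum = 21.
n = 12, so closeness = 11/21.

11/21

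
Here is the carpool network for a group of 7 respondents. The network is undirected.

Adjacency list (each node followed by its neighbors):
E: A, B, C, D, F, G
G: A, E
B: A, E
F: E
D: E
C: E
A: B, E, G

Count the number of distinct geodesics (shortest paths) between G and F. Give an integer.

1

The shortest distance is 2, and the only length-2 path is G–E–F. So there is exactly 1 shortest path.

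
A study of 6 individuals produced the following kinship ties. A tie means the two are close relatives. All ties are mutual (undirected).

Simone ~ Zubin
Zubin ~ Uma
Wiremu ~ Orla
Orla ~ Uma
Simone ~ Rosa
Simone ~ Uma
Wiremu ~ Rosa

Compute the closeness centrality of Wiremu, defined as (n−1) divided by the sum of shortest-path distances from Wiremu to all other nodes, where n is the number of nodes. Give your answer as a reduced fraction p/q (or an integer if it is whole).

Distances from Wiremu: Orla:1, Rosa:1, Simone:2, Uma:2, Zubin:3. Sum = 9.
n = 6, so closeness = 5/9.

5/9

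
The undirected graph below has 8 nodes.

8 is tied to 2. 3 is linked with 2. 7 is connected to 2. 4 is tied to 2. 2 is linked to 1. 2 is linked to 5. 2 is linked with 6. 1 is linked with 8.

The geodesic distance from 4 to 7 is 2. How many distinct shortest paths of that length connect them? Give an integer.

The shortest distance is 2, and the only length-2 path is 4–2–7. So there is exactly 1 shortest path.

1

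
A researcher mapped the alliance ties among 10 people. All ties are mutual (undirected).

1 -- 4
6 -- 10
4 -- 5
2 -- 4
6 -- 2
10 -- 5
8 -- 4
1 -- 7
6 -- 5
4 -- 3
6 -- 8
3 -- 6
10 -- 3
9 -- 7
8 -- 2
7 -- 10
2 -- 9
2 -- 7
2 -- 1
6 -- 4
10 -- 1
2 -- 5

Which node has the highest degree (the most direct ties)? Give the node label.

2

Degrees — 1:4, 2:7, 3:3, 4:6, 5:4, 6:6, 7:4, 8:3, 9:2, 10:5.
The maximum is 7, attained only by 2.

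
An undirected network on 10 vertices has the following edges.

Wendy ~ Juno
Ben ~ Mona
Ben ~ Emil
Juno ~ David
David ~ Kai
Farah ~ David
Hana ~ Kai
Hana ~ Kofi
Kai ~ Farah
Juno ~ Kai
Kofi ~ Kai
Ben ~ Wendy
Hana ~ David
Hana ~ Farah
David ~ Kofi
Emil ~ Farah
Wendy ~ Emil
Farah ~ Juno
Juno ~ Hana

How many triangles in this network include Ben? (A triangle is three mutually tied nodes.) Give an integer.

1

Ben's neighbors: Emil, Mona, and Wendy.
Neighbor pairs that are themselves tied: Ben–Emil–Wendy. Each forms one triangle with Ben, for 1 in total.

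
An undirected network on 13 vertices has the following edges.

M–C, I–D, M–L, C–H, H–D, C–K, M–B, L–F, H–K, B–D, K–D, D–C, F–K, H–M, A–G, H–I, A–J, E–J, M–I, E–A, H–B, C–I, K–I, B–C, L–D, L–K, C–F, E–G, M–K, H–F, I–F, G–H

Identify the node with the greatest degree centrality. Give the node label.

H

Degrees — A:3, B:4, C:7, D:6, E:3, F:5, G:3, H:8, I:6, J:2, K:7, L:4, M:6.
The maximum is 8, attained only by H.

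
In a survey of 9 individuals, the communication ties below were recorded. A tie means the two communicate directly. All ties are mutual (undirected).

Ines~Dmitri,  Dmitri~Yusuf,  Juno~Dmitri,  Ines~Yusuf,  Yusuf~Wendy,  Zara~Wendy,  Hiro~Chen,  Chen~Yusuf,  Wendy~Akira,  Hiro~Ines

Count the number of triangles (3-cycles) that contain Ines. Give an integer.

Ines's neighbors: Dmitri, Hiro, and Yusuf.
Neighbor pairs that are themselves tied: Ines–Dmitri–Yusuf. Each forms one triangle with Ines, for 1 in total.

1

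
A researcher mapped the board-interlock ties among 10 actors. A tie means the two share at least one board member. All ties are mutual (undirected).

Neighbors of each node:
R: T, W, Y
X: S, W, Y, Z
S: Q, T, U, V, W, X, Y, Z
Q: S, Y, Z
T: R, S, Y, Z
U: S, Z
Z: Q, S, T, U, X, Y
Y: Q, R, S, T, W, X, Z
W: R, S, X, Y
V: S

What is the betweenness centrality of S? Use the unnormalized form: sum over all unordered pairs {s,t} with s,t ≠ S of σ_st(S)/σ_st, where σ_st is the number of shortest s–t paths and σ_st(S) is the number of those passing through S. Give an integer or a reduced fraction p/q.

Pairs whose geodesics pass through S — Y–V: 1; Y–U: 1/2; Z–V: 1; Z–W: 1/3; V–W: 1; V–T: 1; V–Q: 1; V–X: 1; V–R: 3/3; V–U: 1; W–T: 1/3; W–Q: 1/2; W–U: 1; T–Q: 1/3 … (+6 more pairs).
All other pairs contribute 0.
Summing the contributions gives betweenness(S) = 413/30.

413/30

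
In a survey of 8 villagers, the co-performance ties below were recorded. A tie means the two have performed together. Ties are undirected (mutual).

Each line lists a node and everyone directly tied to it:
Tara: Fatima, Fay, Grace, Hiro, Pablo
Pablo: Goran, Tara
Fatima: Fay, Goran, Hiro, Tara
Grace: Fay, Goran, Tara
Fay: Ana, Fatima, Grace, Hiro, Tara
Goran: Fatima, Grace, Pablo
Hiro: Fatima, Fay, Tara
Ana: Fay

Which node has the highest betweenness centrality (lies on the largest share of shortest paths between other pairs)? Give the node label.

Fay

Unnormalized betweenness of each node: Ana:0, Fatima:7/3, Fay:41/6, Goran:4/3, Grace:4/3, Hiro:0, Pablo:1/3, Tara:29/6.
Fay has the largest value, 41/6, making it the main broker — the node through which the most shortest paths run.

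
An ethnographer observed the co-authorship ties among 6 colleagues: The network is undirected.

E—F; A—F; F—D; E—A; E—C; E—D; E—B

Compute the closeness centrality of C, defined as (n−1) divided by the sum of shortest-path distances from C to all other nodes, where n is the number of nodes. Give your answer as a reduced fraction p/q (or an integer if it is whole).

Distances from C: A:2, B:2, D:2, E:1, F:2. Sum = 9.
n = 6, so closeness = 5/9.

5/9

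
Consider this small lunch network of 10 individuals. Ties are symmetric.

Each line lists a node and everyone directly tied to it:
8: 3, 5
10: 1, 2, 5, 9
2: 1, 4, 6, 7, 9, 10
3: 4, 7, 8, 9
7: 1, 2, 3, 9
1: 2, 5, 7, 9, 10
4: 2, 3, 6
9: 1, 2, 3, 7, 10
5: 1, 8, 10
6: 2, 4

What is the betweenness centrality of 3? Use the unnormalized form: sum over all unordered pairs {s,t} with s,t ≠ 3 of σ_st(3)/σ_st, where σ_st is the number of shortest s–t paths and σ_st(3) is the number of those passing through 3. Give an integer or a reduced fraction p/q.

89/15

Pairs whose geodesics pass through 3 — 2–8: 3/5; 7–4: 1/2; 7–8: 1; 4–9: 1/2; 4–5: 1/3; 4–8: 1; 9–8: 1; 6–8: 1.
All other pairs contribute 0.
Summing the contributions gives betweenness(3) = 89/15.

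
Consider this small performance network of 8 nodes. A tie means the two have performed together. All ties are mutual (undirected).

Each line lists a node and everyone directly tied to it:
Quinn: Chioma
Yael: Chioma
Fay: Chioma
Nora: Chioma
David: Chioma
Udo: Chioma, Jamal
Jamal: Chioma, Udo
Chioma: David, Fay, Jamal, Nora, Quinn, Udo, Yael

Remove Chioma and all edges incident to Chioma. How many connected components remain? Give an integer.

Without Chioma, the remaining ties split the others into: {Jamal, Udo}; {Yael}; {Quinn}; {Nora}; {David}; {Fay}.
That's 6 separate components.

6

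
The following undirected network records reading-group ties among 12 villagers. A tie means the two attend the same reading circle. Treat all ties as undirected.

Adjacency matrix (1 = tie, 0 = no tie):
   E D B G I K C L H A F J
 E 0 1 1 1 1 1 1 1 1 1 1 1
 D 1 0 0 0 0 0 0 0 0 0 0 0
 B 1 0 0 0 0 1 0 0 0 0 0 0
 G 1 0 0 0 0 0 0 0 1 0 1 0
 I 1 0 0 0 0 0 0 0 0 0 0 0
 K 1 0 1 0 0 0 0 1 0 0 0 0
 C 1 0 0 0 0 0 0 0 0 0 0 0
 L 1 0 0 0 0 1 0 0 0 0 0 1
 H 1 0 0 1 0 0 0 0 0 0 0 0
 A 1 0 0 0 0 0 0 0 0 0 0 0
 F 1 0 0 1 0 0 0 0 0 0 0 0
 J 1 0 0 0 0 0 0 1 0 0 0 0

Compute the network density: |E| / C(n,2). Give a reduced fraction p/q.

8/33

There are 16 edges and 12 nodes, so the maximum possible is C(12,2) = 66.
Density = 16/66 = 8/33.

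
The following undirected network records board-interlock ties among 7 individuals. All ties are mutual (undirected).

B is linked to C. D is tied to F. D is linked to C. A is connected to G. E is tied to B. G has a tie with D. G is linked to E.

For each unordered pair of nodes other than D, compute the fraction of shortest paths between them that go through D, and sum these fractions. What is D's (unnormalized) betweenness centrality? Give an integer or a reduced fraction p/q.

Pairs whose geodesics pass through D — A–C: 1; A–F: 1; E–F: 1; B–F: 1; C–F: 1; C–G: 1; F–G: 1.
All other pairs contribute 0.
Summing the contributions gives betweenness(D) = 7.

7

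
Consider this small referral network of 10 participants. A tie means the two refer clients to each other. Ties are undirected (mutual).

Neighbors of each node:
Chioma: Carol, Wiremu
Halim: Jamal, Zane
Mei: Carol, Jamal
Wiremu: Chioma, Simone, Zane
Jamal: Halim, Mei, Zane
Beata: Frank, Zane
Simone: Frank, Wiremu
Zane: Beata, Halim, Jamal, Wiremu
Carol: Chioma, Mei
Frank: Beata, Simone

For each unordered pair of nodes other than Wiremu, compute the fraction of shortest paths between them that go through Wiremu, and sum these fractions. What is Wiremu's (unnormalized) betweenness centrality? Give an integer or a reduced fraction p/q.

Pairs whose geodesics pass through Wiremu — Mei–Simone: 2/2; Carol–Simone: 1; Carol–Frank: 1; Carol–Beata: 1/2; Carol–Zane: 1/2; Chioma–Simone: 1; Chioma–Frank: 1; Chioma–Beata: 1; Chioma–Zane: 1; Chioma–Halim: 1; Chioma–Jamal: 1/2; Simone–Zane: 1; Simone–Halim: 1; Simone–Jamal: 1.
All other pairs contribute 0.
Summing the contributions gives betweenness(Wiremu) = 25/2.

25/2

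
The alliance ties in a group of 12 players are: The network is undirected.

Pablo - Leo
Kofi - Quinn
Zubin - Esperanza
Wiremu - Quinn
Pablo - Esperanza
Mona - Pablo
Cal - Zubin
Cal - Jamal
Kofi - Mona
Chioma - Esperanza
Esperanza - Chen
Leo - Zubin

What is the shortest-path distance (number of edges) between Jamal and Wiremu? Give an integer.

One shortest route is Jamal – Cal – Zubin – Leo – Pablo – Mona – Kofi – Quinn – Wiremu, which uses 8 edges, and at distance 7 from Jamal we only reach {Quinn}, which does not include Wiremu. So d(Jamal,Wiremu) = 8.

8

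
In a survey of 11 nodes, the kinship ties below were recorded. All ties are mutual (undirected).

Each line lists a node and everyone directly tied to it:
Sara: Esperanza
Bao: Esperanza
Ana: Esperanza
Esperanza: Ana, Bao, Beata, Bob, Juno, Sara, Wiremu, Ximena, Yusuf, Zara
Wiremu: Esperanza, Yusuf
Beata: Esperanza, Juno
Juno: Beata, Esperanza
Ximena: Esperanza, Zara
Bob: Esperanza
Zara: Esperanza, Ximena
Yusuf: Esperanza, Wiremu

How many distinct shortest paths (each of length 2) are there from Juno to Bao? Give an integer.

1

The shortest distance is 2, and the only length-2 path is Juno–Esperanza–Bao. So there is exactly 1 shortest path.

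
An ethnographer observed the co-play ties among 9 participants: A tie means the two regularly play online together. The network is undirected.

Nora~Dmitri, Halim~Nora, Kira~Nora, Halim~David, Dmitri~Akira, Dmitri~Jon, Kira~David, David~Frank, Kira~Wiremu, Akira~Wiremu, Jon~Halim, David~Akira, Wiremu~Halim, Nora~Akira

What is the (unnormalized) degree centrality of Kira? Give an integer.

Kira is directly tied to David, Nora, and Wiremu. That is 3 neighbors, so the degree of Kira is 3.

3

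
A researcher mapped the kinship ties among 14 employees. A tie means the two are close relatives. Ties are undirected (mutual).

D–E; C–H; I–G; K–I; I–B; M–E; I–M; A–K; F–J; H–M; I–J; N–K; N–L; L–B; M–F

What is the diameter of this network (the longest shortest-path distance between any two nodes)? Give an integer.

Eccentricity of each node (its greatest distance to any other): A:5, B:4, C:5, D:5, E:4, F:4, G:4, H:4, I:3, J:4, K:4, L:5, M:3, N:5.
The maximum eccentricity is 5, realized for instance by the pair N–C via N – K – I – M – H – C. So the diameter is 5.

5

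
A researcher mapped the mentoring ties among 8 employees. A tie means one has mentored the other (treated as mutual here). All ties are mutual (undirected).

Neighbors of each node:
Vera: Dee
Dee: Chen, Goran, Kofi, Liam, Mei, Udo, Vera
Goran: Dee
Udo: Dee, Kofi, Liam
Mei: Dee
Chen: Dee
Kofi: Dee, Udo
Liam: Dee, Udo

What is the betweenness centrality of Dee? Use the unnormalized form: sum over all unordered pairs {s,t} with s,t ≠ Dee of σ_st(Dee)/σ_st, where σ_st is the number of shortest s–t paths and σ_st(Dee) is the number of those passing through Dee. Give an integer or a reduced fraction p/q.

Pairs whose geodesics pass through Dee — Chen–Udo: 1; Chen–Kofi: 1; Chen–Mei: 1; Chen–Goran: 1; Chen–Vera: 1; Chen–Liam: 1; Udo–Mei: 1; Udo–Goran: 1; Udo–Vera: 1; Kofi–Mei: 1; Kofi–Goran: 1; Kofi–Vera: 1; Kofi–Liam: 1/2; Mei–Goran: 1 … (+5 more pairs).
All other pairs contribute 0.
Summing the contributions gives betweenness(Dee) = 37/2.

37/2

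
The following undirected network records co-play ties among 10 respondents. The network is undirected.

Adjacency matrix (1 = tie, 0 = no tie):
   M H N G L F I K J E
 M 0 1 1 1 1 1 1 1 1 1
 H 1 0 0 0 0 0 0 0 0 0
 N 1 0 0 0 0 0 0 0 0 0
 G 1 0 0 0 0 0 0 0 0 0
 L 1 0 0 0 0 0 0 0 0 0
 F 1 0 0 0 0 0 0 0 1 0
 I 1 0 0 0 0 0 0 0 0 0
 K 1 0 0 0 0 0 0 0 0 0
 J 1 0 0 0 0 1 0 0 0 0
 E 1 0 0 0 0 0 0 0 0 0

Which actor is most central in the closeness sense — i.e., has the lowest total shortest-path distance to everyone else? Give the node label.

Farness (sum of distances to all others) for each node — E:17, F:16, G:17, H:17, I:17, J:16, K:17, L:17, M:9, N:17.
The smallest farness is 9, for M, so M has the highest closeness.

M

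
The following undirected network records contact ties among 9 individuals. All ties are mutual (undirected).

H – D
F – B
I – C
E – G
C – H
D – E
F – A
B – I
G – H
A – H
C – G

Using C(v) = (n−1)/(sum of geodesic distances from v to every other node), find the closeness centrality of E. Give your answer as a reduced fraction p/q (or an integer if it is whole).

Distances from E: A:3, B:4, C:2, D:1, F:4, G:1, H:2, I:3. Sum = 20.
n = 9, so closeness = 8/20 = 2/5.

2/5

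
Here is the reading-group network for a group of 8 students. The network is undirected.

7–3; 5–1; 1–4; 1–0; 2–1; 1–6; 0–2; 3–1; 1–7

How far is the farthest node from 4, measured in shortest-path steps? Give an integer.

Distances from 4: 0:2, 1:1, 2:2, 3:2, 5:2, 6:2, 7:2.
The largest is 2 (to 6, 2, 7, 5, 3, and 0), so the eccentricity of 4 is 2.

2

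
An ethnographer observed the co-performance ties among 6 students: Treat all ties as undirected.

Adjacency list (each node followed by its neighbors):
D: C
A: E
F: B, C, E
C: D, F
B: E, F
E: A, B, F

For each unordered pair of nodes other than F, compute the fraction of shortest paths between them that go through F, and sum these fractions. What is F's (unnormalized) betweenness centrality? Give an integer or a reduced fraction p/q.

6

Pairs whose geodesics pass through F — E–C: 1; E–D: 1; A–C: 1; A–D: 1; B–C: 1; B–D: 1.
All other pairs contribute 0.
Summing the contributions gives betweenness(F) = 6.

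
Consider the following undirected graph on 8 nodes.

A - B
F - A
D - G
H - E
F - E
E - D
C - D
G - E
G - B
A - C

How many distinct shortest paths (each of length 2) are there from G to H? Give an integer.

The shortest distance is 2, and the only length-2 path is G–E–H. So there is exactly 1 shortest path.

1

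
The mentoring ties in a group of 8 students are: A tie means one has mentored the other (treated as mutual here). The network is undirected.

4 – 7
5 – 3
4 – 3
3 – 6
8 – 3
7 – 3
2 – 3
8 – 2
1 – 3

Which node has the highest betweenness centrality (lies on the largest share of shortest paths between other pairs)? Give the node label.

3

Unnormalized betweenness of each node: 1:0, 2:0, 3:19, 4:0, 5:0, 6:0, 7:0, 8:0.
3 has the largest value, 19, making it the main broker — the node through which the most shortest paths run.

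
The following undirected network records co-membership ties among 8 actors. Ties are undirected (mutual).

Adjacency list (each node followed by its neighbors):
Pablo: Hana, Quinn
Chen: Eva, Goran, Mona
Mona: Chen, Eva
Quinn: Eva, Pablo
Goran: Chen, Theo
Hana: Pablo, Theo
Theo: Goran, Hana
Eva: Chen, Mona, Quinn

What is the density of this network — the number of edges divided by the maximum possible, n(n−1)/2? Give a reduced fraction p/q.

There are 9 edges and 8 nodes, so the maximum possible is C(8,2) = 28.
Density = 9/28.

9/28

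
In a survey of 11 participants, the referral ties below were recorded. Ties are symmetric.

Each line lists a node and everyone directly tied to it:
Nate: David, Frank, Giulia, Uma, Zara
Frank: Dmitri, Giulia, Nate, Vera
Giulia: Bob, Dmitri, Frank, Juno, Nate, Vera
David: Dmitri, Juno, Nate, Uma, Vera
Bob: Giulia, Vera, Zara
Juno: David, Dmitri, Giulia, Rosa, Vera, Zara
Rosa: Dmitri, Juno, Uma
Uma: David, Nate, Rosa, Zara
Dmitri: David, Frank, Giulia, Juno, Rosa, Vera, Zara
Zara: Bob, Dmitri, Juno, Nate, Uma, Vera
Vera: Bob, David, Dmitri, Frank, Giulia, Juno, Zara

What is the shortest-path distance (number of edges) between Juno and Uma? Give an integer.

One shortest route is Juno – David – Uma, which uses 2 edges, and Juno and Uma are not directly tied, so nothing shorter exists. So d(Juno,Uma) = 2.

2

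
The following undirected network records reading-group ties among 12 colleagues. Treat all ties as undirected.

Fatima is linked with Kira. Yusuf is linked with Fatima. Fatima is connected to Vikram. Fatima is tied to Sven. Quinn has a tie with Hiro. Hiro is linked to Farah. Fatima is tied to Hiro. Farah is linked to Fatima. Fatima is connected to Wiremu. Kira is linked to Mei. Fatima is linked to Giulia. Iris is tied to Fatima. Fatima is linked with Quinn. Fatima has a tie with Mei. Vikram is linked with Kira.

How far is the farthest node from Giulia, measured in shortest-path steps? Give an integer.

2

Distances from Giulia: Farah:2, Fatima:1, Hiro:2, Iris:2, Kira:2, Mei:2, Quinn:2, Sven:2, Vikram:2, Wiremu:2, Yusuf:2.
The largest is 2 (to Farah, Mei, Vikram, Yusuf, Kira, Quinn, Wiremu, Hiro, Iris, and Sven), so the eccentricity of Giulia is 2.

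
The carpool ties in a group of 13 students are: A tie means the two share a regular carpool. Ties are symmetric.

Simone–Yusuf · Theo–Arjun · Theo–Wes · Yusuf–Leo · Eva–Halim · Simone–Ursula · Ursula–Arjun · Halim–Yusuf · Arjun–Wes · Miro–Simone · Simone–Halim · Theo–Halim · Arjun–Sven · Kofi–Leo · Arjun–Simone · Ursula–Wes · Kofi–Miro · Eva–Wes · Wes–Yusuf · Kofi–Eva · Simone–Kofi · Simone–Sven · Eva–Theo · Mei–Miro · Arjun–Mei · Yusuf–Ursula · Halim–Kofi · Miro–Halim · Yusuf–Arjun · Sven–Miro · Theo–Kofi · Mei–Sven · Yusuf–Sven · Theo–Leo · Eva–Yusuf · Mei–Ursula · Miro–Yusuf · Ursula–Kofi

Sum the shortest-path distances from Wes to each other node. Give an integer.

Distances from Wes: Arjun:1, Eva:1, Halim:2, Kofi:2, Leo:2, Mei:2, Miro:2, Simone:2, Sven:2, Theo:1, Ursula:1, Yusuf:1.
Sum = 1 + 1 + 2 + 2 + 2 + 2 + 2 + 2 + 2 + 1 + 1 + 1 = 19.

19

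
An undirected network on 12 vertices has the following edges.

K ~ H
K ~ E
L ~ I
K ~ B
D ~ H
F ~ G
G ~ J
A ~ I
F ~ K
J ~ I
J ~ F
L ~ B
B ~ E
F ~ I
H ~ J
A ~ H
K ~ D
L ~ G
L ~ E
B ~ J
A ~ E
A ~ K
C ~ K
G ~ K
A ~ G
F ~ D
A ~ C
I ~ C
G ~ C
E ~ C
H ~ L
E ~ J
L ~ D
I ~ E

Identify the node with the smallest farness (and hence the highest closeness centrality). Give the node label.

Farness (sum of distances to all others) for each node — A:16, B:18, C:17, D:18, E:15, F:17, G:16, H:17, I:16, J:16, K:14, L:16.
The smallest farness is 14, for K, so K has the highest closeness.

K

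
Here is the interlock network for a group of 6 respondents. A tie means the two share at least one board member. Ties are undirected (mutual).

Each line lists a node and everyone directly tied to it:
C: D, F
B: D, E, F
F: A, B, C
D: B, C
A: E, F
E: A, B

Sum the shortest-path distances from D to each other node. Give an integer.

Distances from D: A:3, B:1, C:1, E:2, F:2.
Sum = 3 + 1 + 1 + 2 + 2 = 9.

9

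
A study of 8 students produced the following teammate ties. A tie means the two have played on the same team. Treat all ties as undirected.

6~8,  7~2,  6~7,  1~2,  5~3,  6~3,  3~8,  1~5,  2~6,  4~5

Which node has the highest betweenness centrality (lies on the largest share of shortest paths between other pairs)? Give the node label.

Unnormalized betweenness of each node: 1:3, 2:7/2, 3:11/2, 4:0, 5:15/2, 6:11/2, 7:0, 8:0.
5 has the largest value, 15/2, making it the main broker — the node through which the most shortest paths run.

5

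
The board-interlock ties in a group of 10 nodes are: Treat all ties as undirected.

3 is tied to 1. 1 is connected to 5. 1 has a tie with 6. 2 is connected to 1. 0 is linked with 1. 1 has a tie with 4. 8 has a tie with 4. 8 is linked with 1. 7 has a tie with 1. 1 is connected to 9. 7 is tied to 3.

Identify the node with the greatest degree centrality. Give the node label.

Degrees — 0:1, 1:9, 2:1, 3:2, 4:2, 5:1, 6:1, 7:2, 8:2, 9:1.
The maximum is 9, attained only by 1.

1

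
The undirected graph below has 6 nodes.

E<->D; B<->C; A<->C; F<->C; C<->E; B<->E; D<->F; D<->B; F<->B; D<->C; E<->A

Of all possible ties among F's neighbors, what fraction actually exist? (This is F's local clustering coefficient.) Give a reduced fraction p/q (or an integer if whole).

1

F's neighbors: B, C, and D (k = 3).
Possible neighbor pairs: C(3,2) = 3. Edges among them: B–C, B–D, C–D → e = 3.
Clustering(F) = 3/3 = 1.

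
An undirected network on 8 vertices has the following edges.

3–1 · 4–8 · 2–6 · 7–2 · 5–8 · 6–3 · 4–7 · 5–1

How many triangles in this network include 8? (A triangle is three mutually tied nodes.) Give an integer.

8's neighbors are 4 and 5, but none of them are tied to each other, so no triangle contains 8.

0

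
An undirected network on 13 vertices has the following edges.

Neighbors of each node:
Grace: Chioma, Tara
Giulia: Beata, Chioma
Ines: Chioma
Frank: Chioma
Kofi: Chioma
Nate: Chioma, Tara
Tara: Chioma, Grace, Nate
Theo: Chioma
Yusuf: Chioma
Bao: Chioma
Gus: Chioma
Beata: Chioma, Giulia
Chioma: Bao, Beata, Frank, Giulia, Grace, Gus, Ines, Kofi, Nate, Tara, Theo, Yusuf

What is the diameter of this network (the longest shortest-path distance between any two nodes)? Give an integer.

Eccentricity of each node (its greatest distance to any other): Bao:2, Beata:2, Chioma:1, Frank:2, Giulia:2, Grace:2, Gus:2, Ines:2, Kofi:2, Nate:2, Tara:2, Theo:2, Yusuf:2.
The maximum eccentricity is 2, realized for instance by the pair Nate–Grace via Nate – Chioma – Grace. So the diameter is 2.

2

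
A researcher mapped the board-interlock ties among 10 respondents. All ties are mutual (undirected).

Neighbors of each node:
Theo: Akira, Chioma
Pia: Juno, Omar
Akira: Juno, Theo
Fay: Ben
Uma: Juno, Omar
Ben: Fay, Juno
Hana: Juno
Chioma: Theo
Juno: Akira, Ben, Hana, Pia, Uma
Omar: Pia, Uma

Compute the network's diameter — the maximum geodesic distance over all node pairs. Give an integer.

5

Eccentricity of each node (its greatest distance to any other): Akira:3, Ben:4, Chioma:5, Fay:5, Hana:4, Juno:3, Omar:5, Pia:4, Theo:4, Uma:4.
The maximum eccentricity is 5, realized for instance by the pair Fay–Chioma via Fay – Ben – Juno – Akira – Theo – Chioma. So the diameter is 5.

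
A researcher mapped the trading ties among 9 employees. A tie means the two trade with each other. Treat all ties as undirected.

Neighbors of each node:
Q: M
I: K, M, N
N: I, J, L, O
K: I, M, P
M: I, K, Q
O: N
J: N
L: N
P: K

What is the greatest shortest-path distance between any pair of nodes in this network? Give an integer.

Eccentricity of each node (its greatest distance to any other): I:2, J:4, K:3, L:4, M:3, N:3, O:4, P:4, Q:4.
The maximum eccentricity is 4, realized for instance by the pair P–O via P – K – I – N – O. So the diameter is 4.

4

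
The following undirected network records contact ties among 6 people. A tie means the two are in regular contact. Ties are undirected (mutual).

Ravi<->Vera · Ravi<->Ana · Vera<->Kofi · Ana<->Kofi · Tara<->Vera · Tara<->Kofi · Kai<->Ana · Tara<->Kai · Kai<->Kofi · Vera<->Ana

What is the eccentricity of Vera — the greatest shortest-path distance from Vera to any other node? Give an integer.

Distances from Vera: Ana:1, Kai:2, Kofi:1, Ravi:1, Tara:1.
The largest is 2 (to Kai), so the eccentricity of Vera is 2.

2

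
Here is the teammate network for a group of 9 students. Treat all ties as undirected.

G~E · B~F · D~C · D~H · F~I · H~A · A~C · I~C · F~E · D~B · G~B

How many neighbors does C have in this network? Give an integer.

C is directly tied to A, D, and I. That is 3 neighbors, so the degree of C is 3.

3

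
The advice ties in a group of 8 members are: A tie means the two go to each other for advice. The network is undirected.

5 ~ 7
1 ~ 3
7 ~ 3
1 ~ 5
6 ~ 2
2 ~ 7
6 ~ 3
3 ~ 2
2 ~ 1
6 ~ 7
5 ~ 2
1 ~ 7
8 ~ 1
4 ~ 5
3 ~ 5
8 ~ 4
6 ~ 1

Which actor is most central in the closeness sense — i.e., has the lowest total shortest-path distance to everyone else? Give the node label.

1

Farness (sum of distances to all others) for each node — 1:8, 2:9, 3:9, 4:13, 5:9, 6:11, 7:9, 8:12.
The smallest farness is 8, for 1, so 1 has the highest closeness.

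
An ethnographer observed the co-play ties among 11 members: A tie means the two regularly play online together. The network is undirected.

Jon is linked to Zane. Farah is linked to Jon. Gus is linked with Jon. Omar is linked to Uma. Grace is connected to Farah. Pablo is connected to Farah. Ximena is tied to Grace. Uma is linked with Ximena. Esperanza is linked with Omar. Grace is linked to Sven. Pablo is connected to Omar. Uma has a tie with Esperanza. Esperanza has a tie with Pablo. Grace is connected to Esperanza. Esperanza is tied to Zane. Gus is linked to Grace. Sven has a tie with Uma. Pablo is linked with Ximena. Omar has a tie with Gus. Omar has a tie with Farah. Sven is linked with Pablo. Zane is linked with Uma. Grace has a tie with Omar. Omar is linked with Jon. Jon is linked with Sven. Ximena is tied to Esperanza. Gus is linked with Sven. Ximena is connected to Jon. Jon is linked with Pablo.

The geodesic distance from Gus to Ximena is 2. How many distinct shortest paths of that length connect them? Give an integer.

The shortest distance is 2. The length-2 paths are: Gus–Jon–Ximena; Gus–Grace–Ximena.
That gives 2 distinct shortest paths.

2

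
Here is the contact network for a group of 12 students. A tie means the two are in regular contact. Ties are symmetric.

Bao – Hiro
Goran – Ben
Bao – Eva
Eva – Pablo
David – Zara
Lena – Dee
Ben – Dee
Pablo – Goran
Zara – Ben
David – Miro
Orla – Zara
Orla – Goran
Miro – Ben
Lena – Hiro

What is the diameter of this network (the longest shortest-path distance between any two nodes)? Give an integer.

Eccentricity of each node (its greatest distance to any other): Bao:6, Ben:4, David:6, Dee:4, Eva:5, Goran:4, Hiro:5, Lena:4, Miro:5, Orla:5, Pablo:4, Zara:5.
The maximum eccentricity is 6, realized for instance by the pair David–Bao via David – Miro – Ben – Dee – Lena – Hiro – Bao. So the diameter is 6.

6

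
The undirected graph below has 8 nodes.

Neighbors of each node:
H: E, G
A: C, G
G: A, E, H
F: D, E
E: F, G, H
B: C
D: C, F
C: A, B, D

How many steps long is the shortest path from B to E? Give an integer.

One shortest route is B – C – D – F – E, which uses 4 edges, and at distance 3 from B we only reach {F, G}, which does not include E. So d(B,E) = 4.

4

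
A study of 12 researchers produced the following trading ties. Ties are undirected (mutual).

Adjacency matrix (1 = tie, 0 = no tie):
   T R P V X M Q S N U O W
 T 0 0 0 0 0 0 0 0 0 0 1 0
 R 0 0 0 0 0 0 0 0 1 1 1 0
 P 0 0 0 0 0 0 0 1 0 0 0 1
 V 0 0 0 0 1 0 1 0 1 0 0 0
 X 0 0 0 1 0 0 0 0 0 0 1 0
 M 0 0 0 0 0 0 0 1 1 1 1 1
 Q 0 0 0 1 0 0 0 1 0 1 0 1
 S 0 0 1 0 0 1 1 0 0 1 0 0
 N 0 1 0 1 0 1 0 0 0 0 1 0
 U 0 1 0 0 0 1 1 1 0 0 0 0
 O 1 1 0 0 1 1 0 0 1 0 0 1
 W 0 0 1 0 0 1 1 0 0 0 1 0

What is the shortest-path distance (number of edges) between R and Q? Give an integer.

2

One shortest route is R – U – Q, which uses 2 edges, and R and Q are not directly tied, so nothing shorter exists. So d(R,Q) = 2.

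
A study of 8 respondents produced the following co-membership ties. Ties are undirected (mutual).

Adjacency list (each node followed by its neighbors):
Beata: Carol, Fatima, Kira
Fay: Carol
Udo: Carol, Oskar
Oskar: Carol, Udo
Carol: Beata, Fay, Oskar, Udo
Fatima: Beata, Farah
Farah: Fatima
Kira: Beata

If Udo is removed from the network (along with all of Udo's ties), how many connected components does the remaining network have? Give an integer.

Udo's neighbors (Carol and Oskar) remain reachable from one another through other ties, so the rest of the network stays in one piece.

1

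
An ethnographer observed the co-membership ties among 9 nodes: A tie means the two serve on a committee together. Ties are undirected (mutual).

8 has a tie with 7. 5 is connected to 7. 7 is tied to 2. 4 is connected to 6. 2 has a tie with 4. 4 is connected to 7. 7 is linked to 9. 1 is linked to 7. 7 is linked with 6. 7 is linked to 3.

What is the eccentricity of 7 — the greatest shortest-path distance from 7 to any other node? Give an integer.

Distances from 7: 1:1, 2:1, 3:1, 4:1, 5:1, 6:1, 8:1, 9:1.
The largest is 1 (to 4, 9, 2, 3, 8, 1, 6, and 5), so the eccentricity of 7 is 1.

1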